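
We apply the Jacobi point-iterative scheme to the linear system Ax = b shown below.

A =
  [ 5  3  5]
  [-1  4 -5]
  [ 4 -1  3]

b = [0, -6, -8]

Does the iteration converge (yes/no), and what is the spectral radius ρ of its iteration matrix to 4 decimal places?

Write A = D+L+U with D = diag(5, 4, 3).
T_J = -D⁻¹(L+U): T[1,0] = -(-1)/(4) = +0.2500; T[1,1] = 0.
  T[0,:] = [+0.0000, -0.6000, -1.0000]
  T[1,:] = [+0.2500, +0.0000, +1.2500]
  T[2,:] = [-1.3333, +0.3333, +0.0000]
moduli |λ_i(T)| = 1.4886, 0.7847, 0.7847.
ρ = 1.4886; 1.4886 > 1, so it fails to converge.

no, ρ = 1.4886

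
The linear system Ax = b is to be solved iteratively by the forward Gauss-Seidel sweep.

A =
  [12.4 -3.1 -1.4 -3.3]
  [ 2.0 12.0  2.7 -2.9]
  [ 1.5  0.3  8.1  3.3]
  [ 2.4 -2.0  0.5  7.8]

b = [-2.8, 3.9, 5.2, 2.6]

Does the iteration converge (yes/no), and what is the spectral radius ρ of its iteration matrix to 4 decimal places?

Split A = D + L + U, D = diag(12.4, 12, 8.1, 7.8).
GS T = -(D+L)⁻¹U: row 0 first, T[0,3] = -(-3.3)/(12.4) = +0.2661; later rows by forward substitution.
  T[0,:] = [+0.0000  +0.2500  +0.1129  +0.2661]
  T[1,:] = [+0.0000  -0.0417  -0.2438  +0.1973]
  T[2,:] = [+0.0000  -0.0448  -0.0119  -0.4640]
  T[3,:] = [+0.0000  -0.0847  -0.0965  -0.0015]
|λ(T)| sorted: 0.2810, 0.1584, 0.1584, 0.0000.
ρ(T) = max|λ| = 0.2810; 0.2810 < 1 ⇒ converges.

yes, ρ = 0.2810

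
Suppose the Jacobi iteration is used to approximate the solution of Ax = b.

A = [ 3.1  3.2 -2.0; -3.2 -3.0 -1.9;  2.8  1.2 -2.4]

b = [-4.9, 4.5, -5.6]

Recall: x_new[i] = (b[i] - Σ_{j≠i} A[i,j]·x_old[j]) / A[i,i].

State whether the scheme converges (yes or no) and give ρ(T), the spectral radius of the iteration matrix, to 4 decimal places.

Let D = diag(3.1, -3, -2.4); L, U the strict triangles.
Jacobi: T = -D⁻¹(L+U), T[0,2] = -(-2)/(3.1) = +0.6452; T[0,0] = 0.
  T[0,:] = [+0.0000  -1.0323  +0.6452]
  T[1,:] = [-1.0667  +0.0000  -0.6333]
  T[2,:] = [+1.1667  +0.5000  +0.0000]
|eigenvalues of T|: 1.3584, 1.0705, 0.2879.
ρ(T) = max|λ| = 1.3584; 1.3584 > 1 ⇒ diverges.

no, ρ = 1.3584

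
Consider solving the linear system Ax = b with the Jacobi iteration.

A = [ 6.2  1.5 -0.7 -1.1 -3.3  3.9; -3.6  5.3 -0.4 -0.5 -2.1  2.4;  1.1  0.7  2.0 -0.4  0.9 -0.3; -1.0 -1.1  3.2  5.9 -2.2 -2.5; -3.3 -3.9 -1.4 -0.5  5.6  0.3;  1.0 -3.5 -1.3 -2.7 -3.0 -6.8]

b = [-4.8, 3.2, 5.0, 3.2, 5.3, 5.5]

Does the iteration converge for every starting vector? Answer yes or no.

Split A = D + L + U, D = diag(6.2, 5.3, 2, 5.9, 5.6, -6.8).
Jacobi T = -D⁻¹(L+U): T[5,1] = -(-3.5)/(-6.8) = -0.5147; T[5,5] = 0.
  T[0,:] = [+0.0000, -0.2419, +0.1129, +0.1774, +0.5323, -0.6290]
  T[1,:] = [+0.6792, +0.0000, +0.0755, +0.0943, +0.3962, -0.4528]
  T[2,:] = [-0.5500, -0.3500, +0.0000, +0.2000, -0.4500, +0.1500]
  T[3,:] = [+0.1695, +0.1864, -0.5424, +0.0000, +0.3729, +0.4237]
  T[4,:] = [+0.5893, +0.6964, +0.2500, +0.0893, +0.0000, -0.0536]
  T[5,:] = [+0.1471, -0.5147, -0.1912, -0.3971, -0.4412, +0.0000]
|eigenvalues of T|: 1.1225, 0.6482, 0.6482, 0.6206, 0.6206, 0.0975.
ρ(T) = max|λ| = 1.1225; 1.1225 > 1 ⇒ diverges.

no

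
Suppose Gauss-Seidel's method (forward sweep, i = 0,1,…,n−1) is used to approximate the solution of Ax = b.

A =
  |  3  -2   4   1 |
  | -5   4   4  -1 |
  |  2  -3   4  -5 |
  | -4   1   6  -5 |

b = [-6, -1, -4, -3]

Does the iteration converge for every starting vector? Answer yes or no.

no

A = D + L + U where D = diag(3, 4, 4, -5).
GS T = -(D+L)⁻¹U: row 0 first, T[0,3] = -(1)/(3) = -0.3333; later rows by forward substitution.
  T[0,:] = [+0.0000  +0.6667  -1.3333  -0.3333]
  T[1,:] = [+0.0000  +0.8333  -2.6667  -0.1667]
  T[2,:] = [+0.0000  +0.2917  -1.3333  +1.2917]
  T[3,:] = [+0.0000  -0.0167  -1.0667  +1.7833]
moduli |λ_i(T)| = 1.4847, 0.6701, 0.6701, 0.0000.
spectral radius ρ = 1.4847; 1.4847 > 1: divergent.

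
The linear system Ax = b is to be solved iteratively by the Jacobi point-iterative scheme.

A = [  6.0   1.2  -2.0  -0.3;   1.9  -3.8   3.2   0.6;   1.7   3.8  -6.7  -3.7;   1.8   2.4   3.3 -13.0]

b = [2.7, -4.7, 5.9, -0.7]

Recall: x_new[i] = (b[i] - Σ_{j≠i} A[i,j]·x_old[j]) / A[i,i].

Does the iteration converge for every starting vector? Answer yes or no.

yes

Write A = D+L+U with D = diag(6, -3.8, -6.7, -13).
Jacobi T = -D⁻¹(L+U): T[0,2] = -(-2)/(6) = +0.3333; T[0,0] = 0.
  T[0,:] = [+0.0000, -0.2000, +0.3333, +0.0500]
  T[1,:] = [+0.5000, +0.0000, +0.8421, +0.1579]
  T[2,:] = [+0.2537, +0.5672, +0.0000, -0.5522]
  T[3,:] = [+0.1385, +0.1846, +0.2538, +0.0000]
|eigenvalues of T|: 0.6074, 0.4533, 0.3318, 0.1777.
ρ(T) = max|λ| = 0.6074; 0.6074 < 1: convergent.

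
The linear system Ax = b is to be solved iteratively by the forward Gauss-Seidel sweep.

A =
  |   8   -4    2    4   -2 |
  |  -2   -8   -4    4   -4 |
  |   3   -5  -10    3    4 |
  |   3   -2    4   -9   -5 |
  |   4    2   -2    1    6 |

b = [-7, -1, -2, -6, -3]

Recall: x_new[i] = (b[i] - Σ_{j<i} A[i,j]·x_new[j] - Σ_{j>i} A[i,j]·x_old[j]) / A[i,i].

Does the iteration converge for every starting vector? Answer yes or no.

yes

Diagonal D = diag(8, -8, -10, -9, 6); L, U strict lower/upper.
T_GS = -(D+L)⁻¹U: row 0 first, T[0,1] = -(-4)/(8) = +0.5000; later rows by forward substitution.
  T[0,:] = [+0.0000, +0.5000, -0.2500, -0.5000, +0.2500]
  T[1,:] = [+0.0000, -0.1250, -0.4375, +0.6250, -0.5625]
  T[2,:] = [+0.0000, +0.2125, +0.1437, -0.1625, +0.7563]
  T[3,:] = [+0.0000, +0.2889, +0.0778, -0.3778, -0.0111]
  T[4,:] = [+0.0000, -0.2690, +0.3475, +0.1338, +0.2748]
|eigenvalues of T|: 0.8269, 0.5203, 0.5203, 0.1241, 0.0000.
spectral radius ρ = 0.8269; 0.8269 < 1, so it converges for any x₀.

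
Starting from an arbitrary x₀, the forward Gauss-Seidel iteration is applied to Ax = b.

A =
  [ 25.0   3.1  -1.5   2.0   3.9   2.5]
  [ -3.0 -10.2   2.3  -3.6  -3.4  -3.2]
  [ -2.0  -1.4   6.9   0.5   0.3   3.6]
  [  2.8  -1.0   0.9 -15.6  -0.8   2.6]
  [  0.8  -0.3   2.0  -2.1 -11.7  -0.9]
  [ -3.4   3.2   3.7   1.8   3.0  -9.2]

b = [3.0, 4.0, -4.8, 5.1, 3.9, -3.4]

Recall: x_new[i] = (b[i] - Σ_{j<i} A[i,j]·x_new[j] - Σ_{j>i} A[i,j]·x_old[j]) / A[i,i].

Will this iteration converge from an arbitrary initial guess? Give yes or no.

A = D + L + U where D = diag(25, -10.2, 6.9, -15.6, -11.7, -9.2).
Gauss-Seidel: T = -(D+L)⁻¹U, row 0 first, T[0,3] = -(2)/(25) = -0.0800; later rows by forward substitution.
  T[0,:] = [+0.0000  -0.1240  +0.0600  -0.0800  -0.1560  -0.1000]
  T[1,:] = [+0.0000  +0.0365  +0.2078  -0.3294  -0.2875  -0.2843]
  T[2,:] = [+0.0000  -0.0285  +0.0596  -0.1625  -0.1470  -0.6084]
  T[3,:] = [+0.0000  -0.0262  +0.0009  -0.0026  -0.0693  +0.1318]
  T[4,:] = [+0.0000  -0.0096  +0.0088  -0.0243  -0.0160  -0.2041]
  T[5,:] = [+0.0000  +0.0388  +0.0771  -0.1588  -0.1202  -0.3474]
|eigenvalues of T|: 0.2176, 0.1014, 0.1014, 0.0363, 0.0363, 0.0000.
ρ = 0.2176; 0.2176 < 1, so it converges for any x₀.

yes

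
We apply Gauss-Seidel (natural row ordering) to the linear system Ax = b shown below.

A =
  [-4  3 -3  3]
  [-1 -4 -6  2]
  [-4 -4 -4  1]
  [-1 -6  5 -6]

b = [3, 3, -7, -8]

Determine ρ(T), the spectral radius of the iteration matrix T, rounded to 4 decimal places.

Split A = D + L + U, D = diag(-4, -4, -4, -6).
T_GS = -(D+L)⁻¹U: row 0 first, T[0,3] = -(3)/(-4) = +0.7500; later rows by forward substitution.
  T[0,:] = [+0.0000 +0.7500 -0.7500 +0.7500]
  T[1,:] = [+0.0000 -0.1875 -1.3125 +0.3125]
  T[2,:] = [+0.0000 -0.5625 +2.0625 -0.8125]
  T[3,:] = [+0.0000 -0.4063 +3.1563 -1.1146]
moduli |λ_i(T)| = 1.2207, 0.3508, 0.1095, 0.0000.
ρ(T) = max|λ| = 1.2207; 1.2207 > 1 ⇒ diverges.

1.2207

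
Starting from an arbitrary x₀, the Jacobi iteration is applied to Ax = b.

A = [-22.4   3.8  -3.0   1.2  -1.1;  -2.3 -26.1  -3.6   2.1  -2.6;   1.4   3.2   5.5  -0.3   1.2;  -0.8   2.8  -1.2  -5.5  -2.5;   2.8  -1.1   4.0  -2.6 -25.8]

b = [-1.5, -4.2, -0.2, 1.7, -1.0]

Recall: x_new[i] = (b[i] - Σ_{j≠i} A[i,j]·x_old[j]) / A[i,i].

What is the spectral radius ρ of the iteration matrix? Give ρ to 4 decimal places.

Write A = D+L+U with D = diag(-22.4, -26.1, 5.5, -5.5, -25.8).
Jacobi: T = -D⁻¹(L+U), T[1,4] = -(-2.6)/(-26.1) = -0.0996; T[1,1] = 0.
  T[0,:] = [+0.0000  +0.1696  -0.1339  +0.0536  -0.0491]
  T[1,:] = [-0.0881  +0.0000  -0.1379  +0.0805  -0.0996]
  T[2,:] = [-0.2545  -0.5818  +0.0000  +0.0545  -0.2182]
  T[3,:] = [-0.1455  +0.5091  -0.2182  +0.0000  -0.4545]
  T[4,:] = [+0.1085  -0.0426  +0.1550  -0.1008  +0.0000]
|roots of det(T-λI)|: 0.3945, 0.3059, 0.1035, 0.0464, 0.0315.
spectral radius ρ = 0.3945; 0.3945 < 1: convergent.

0.3945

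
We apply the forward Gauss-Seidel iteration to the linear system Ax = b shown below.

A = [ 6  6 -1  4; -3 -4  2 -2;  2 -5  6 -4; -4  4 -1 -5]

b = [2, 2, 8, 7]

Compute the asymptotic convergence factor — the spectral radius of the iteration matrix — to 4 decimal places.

1.4307

Split A = D + L + U, D = diag(6, -4, 6, -5).
Gauss-Seidel: T = -(D+L)⁻¹U, row 0 first, T[0,2] = -(-1)/(6) = +0.1667; later rows by forward substitution.
  T[0,:] = [+0.0000  -1.0000  +0.1667  -0.6667]
  T[1,:] = [+0.0000  +0.7500  +0.3750  -0.0000]
  T[2,:] = [+0.0000  +0.9583  +0.2569  +0.8889]
  T[3,:] = [+0.0000  +1.2083  +0.1153  +0.3556]
moduli |λ_i(T)| = 1.4307, 0.4317, 0.4317, 0.0000.
ρ(T) = max|λ| = 1.4307; 1.4307 > 1 ⇒ diverges.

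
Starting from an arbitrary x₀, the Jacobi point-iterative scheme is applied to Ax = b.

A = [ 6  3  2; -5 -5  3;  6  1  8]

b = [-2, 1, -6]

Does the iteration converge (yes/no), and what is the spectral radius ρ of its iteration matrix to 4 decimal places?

Let D = diag(6, -5, 8); L, U the strict triangles.
T_J = -D⁻¹(L+U): T[0,2] = -(2)/(6) = -0.3333; T[0,0] = 0.
  T[0,:] = [+0.0000, -0.5000, -0.3333]
  T[1,:] = [-1.0000, +0.0000, +0.6000]
  T[2,:] = [-0.7500, -0.1250, +0.0000]
moduli |λ_i(T)| = 0.9335, 0.6132, 0.3203.
ρ(T) = max|λ| = 0.9335; 0.9335 < 1: convergent.

yes, ρ = 0.9335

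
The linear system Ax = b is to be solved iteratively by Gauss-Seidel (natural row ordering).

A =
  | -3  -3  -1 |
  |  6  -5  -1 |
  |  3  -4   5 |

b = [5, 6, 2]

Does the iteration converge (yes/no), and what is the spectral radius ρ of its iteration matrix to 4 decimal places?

A = D + L + U where D = diag(-3, -5, 5).
Gauss-Seidel: T = -(D+L)⁻¹U, row 0 first, T[0,1] = -(-3)/(-3) = -1.0000; later rows by forward substitution.
  T[0,:] = [+0.0000  -1.0000  -0.3333]
  T[1,:] = [+0.0000  -1.2000  -0.6000]
  T[2,:] = [+0.0000  -0.3600  -0.2800]
|λ(T)| sorted: 1.3939, 0.0861, 0.0000.
ρ = 1.3939; 1.3939 > 1: divergent.

no, ρ = 1.3939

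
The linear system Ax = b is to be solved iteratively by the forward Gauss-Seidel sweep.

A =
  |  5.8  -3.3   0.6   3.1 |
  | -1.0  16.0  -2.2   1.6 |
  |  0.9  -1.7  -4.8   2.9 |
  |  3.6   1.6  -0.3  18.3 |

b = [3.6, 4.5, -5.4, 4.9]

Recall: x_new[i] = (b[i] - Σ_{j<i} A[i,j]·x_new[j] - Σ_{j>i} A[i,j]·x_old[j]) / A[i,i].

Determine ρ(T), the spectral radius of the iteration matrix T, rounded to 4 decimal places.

Diagonal D = diag(5.8, 16, -4.8, 18.3); L, U strict lower/upper.
T_GS = -(D+L)⁻¹U: row 0 first, T[0,2] = -(0.6)/(5.8) = -0.1034; later rows by forward substitution.
  T[0,:] = [+0.0000  +0.5690  -0.1034  -0.5345]
  T[1,:] = [+0.0000  +0.0356  +0.1310  -0.1334]
  T[2,:] = [+0.0000  +0.0941  -0.0658  +0.5512]
  T[3,:] = [+0.0000  -0.1135  +0.0078  +0.1258]
eigenvalue magnitudes: 0.2347, 0.1990, 0.1990, 0.0000.
ρ(T) = max|λ| = 0.2347; 0.2347 < 1 ⇒ converges.

0.2347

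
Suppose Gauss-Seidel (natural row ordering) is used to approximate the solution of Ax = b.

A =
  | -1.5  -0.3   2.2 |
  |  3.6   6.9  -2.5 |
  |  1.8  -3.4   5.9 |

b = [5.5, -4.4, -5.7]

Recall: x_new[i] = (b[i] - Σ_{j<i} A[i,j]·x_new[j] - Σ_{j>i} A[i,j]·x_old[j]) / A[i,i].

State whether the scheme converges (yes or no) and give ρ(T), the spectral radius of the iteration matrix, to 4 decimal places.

Split A = D + L + U, D = diag(-1.5, 6.9, 5.9).
Gauss-Seidel: T = -(D+L)⁻¹U, row 0 first, T[0,1] = -(-0.3)/(-1.5) = -0.2000; later rows by forward substitution.
  T[0,:] = [+0.0000  -0.2000  +1.4667]
  T[1,:] = [+0.0000  +0.1043  -0.4029]
  T[2,:] = [+0.0000  +0.1211  -0.6796]
|eigenvalues of T|: 0.6114, 0.0362, 0.0000.
ρ(T) = max|λ| = 0.6114; 0.6114 < 1 ⇒ converges.

yes, ρ = 0.6114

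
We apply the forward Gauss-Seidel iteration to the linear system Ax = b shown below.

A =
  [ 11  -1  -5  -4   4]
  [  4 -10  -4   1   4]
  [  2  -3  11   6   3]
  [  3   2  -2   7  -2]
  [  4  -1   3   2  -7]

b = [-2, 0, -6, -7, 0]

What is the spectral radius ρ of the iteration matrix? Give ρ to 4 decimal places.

Diagonal D = diag(11, -10, 11, 7, -7); L, U strict lower/upper.
T_GS = -(D+L)⁻¹U: row 0 first, T[0,2] = -(-5)/(11) = +0.4545; later rows by forward substitution.
  T[0,:] = [+0.0000 +0.0909 +0.4545 +0.3636 -0.3636]
  T[1,:] = [+0.0000 +0.0364 -0.2182 +0.2455 +0.2545]
  T[2,:] = [+0.0000 -0.0066 -0.1421 -0.5446 -0.1372]
  T[3,:] = [+0.0000 -0.0512 -0.1731 -0.3816 +0.3296]
  T[4,:] = [+0.0000 +0.0293 +0.1805 -0.1697 -0.2088]
moduli |λ_i(T)| = 0.6105, 0.2901, 0.2901, 0.0630, 0.0000.
spectral radius ρ = 0.6105; 0.6105 < 1: convergent.

0.6105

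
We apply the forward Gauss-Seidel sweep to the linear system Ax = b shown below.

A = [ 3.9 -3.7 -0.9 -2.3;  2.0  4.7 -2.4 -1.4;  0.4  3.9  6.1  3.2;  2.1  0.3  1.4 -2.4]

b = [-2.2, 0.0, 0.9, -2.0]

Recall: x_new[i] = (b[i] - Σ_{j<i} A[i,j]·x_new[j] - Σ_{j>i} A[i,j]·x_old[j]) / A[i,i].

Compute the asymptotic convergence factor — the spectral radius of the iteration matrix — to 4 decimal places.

Split A = D + L + U, D = diag(3.9, 4.7, 6.1, -2.4).
GS T = -(D+L)⁻¹U: row 0 first, T[0,1] = -(-3.7)/(3.9) = +0.9487; later rows by forward substitution.
  T[0,:] = [+0.0000 +0.9487 +0.2308 +0.5897]
  T[1,:] = [+0.0000 -0.4037 +0.4124 +0.0469]
  T[2,:] = [+0.0000 +0.1959 -0.2788 -0.5933]
  T[3,:] = [+0.0000 +0.8939 +0.0908 +0.1758]
eigenvalue magnitudes: 0.8803, 0.5026, 0.5026, 0.0000.
ρ = 0.8803; 0.8803 < 1, so it converges for any x₀.

0.8803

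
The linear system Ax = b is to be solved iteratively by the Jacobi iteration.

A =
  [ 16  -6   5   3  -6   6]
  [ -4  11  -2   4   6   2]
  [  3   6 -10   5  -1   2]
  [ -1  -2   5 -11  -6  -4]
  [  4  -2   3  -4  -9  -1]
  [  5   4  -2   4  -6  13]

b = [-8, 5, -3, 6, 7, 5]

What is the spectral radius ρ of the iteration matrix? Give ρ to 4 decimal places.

Split A = D + L + U, D = diag(16, 11, -10, -11, -9, 13).
Jacobi T = -D⁻¹(L+U): T[2,0] = -(3)/(-10) = +0.3000; T[2,2] = 0.
  T[0,:] = [+0.0000 +0.3750 -0.3125 -0.1875 +0.3750 -0.3750]
  T[1,:] = [+0.3636 +0.0000 +0.1818 -0.3636 -0.5455 -0.1818]
  T[2,:] = [+0.3000 +0.6000 +0.0000 +0.5000 -0.1000 +0.2000]
  T[3,:] = [-0.0909 -0.1818 +0.4545 +0.0000 -0.5455 -0.3636]
  T[4,:] = [+0.4444 -0.2222 +0.3333 -0.4444 +0.0000 -0.1111]
  T[5,:] = [-0.3846 -0.3077 +0.1538 -0.3077 +0.4615 +0.0000]
|roots of det(T-λI)|: 1.1389, 0.7522, 0.6705, 0.5513, 0.5513, 0.1835.
ρ = 1.1389; 1.1389 > 1: divergent.

1.1389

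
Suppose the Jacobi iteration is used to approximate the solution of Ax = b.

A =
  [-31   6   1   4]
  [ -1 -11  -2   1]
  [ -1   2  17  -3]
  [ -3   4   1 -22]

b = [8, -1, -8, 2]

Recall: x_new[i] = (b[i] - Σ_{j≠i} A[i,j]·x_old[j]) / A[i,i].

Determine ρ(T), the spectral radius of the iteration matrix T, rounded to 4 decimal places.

0.2744

A = D + L + U where D = diag(-31, -11, 17, -22).
T_J = -D⁻¹(L+U): T[0,3] = -(4)/(-31) = +0.1290; T[0,0] = 0.
  T[0,:] = [+0.0000 +0.1935 +0.0323 +0.1290]
  T[1,:] = [-0.0909 +0.0000 -0.1818 +0.0909]
  T[2,:] = [+0.0588 -0.1176 +0.0000 +0.1765]
  T[3,:] = [-0.1364 +0.1818 +0.0455 +0.0000]
eigenvalue magnitudes: 0.2744, 0.2144, 0.2144, 0.0908.
spectral radius ρ = 0.2744; 0.2744 < 1 ⇒ converges.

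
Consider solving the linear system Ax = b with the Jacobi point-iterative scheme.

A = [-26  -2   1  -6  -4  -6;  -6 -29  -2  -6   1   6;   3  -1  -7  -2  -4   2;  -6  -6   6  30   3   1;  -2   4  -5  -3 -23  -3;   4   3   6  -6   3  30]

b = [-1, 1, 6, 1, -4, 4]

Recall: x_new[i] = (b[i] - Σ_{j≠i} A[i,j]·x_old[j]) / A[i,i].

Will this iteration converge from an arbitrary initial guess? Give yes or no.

Let D = diag(-26, -29, -7, 30, -23, 30); L, U the strict triangles.
T_J = -D⁻¹(L+U): T[3,4] = -(3)/(30) = -0.1000; T[3,3] = 0.
  T[0,:] = [+0.0000  -0.0769  +0.0385  -0.2308  -0.1538  -0.2308]
  T[1,:] = [-0.2069  +0.0000  -0.0690  -0.2069  +0.0345  +0.2069]
  T[2,:] = [+0.4286  -0.1429  +0.0000  -0.2857  -0.5714  +0.2857]
  T[3,:] = [+0.2000  +0.2000  -0.2000  +0.0000  -0.1000  -0.0333]
  T[4,:] = [-0.0870  +0.1739  -0.2174  -0.1304  +0.0000  -0.1304]
  T[5,:] = [-0.1333  -0.1000  -0.2000  +0.2000  -0.1000  +0.0000]
moduli |λ_i(T)| = 0.5308, 0.3867, 0.3867, 0.3086, 0.3086, 0.0150.
ρ = 0.5308; 0.5308 < 1: convergent.

yes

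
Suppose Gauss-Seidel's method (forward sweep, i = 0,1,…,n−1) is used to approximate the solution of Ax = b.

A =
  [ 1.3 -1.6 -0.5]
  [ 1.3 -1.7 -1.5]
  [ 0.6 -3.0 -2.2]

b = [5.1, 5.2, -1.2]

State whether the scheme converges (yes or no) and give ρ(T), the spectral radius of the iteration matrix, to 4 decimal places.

Diagonal D = diag(1.3, -1.7, -2.2); L, U strict lower/upper.
GS T = -(D+L)⁻¹U: row 0 first, T[0,2] = -(-0.5)/(1.3) = +0.3846; later rows by forward substitution.
  T[0,:] = [+0.0000  +1.2308  +0.3846]
  T[1,:] = [+0.0000  +0.9412  -0.5882]
  T[2,:] = [+0.0000  -0.9478  +0.9070]
moduli |λ_i(T)| = 1.6710, 0.1772, 0.0000.
ρ(T) = max|λ| = 1.6710; 1.6710 > 1, so it fails to converge.

no, ρ = 1.6710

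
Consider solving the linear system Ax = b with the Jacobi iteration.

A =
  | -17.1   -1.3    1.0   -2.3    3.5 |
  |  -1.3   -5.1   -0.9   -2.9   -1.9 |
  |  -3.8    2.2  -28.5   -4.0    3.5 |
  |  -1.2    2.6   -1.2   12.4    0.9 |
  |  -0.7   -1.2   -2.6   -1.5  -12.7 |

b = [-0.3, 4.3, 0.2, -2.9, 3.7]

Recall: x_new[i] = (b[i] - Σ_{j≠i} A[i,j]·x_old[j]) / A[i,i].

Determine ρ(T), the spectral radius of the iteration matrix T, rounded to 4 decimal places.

Split A = D + L + U, D = diag(-17.1, -5.1, -28.5, 12.4, -12.7).
Jacobi: T = -D⁻¹(L+U), T[2,1] = -(2.2)/(-28.5) = +0.0772; T[2,2] = 0.
  T[0,:] = [+0.0000 -0.0760 +0.0585 -0.1345 +0.2047]
  T[1,:] = [-0.2549 +0.0000 -0.1765 -0.5686 -0.3725]
  T[2,:] = [-0.1333 +0.0772 +0.0000 -0.1404 +0.1228]
  T[3,:] = [+0.0968 -0.2097 +0.0968 +0.0000 -0.0726]
  T[4,:] = [-0.0551 -0.0945 -0.2047 -0.1181 +0.0000]
moduli |λ_i(T)| = 0.4455, 0.3532, 0.2566, 0.2566, 0.0509.
ρ = 0.4455; 0.4455 < 1, so it converges for any x₀.

0.4455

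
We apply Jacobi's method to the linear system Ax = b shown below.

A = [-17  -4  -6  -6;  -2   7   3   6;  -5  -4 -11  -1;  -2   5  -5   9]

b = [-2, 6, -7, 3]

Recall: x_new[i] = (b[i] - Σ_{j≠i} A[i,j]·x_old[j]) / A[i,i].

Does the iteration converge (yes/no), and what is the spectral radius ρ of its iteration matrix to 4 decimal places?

Diagonal D = diag(-17, 7, -11, 9); L, U strict lower/upper.
Jacobi T = -D⁻¹(L+U): T[0,2] = -(-6)/(-17) = -0.3529; T[0,0] = 0.
  T[0,:] = [+0.0000 -0.2353 -0.3529 -0.3529]
  T[1,:] = [+0.2857 +0.0000 -0.4286 -0.8571]
  T[2,:] = [-0.4545 -0.3636 +0.0000 -0.0909]
  T[3,:] = [+0.2222 -0.5556 +0.5556 +0.0000]
|λ(T)| sorted: 0.9253, 0.6988, 0.6988, 0.2025.
ρ = 0.9253; 0.9253 < 1 ⇒ converges.

yes, ρ = 0.9253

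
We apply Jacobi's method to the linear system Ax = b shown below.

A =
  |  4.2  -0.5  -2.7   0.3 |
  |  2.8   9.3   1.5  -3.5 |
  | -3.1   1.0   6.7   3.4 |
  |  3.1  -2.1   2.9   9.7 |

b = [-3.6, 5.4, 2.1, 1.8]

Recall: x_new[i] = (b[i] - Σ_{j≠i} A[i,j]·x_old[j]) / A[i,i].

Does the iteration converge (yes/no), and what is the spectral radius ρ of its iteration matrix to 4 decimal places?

A = D + L + U where D = diag(4.2, 9.3, 6.7, 9.7).
Jacobi: T = -D⁻¹(L+U), T[1,2] = -(1.5)/(9.3) = -0.1613; T[1,1] = 0.
  T[0,:] = [+0.0000, +0.1190, +0.6429, -0.0714]
  T[1,:] = [-0.3011, +0.0000, -0.1613, +0.3763]
  T[2,:] = [+0.4627, -0.1493, +0.0000, -0.5075]
  T[3,:] = [-0.3196, +0.2165, -0.2990, +0.0000]
moduli |λ_i(T)| = 0.8577, 0.4973, 0.3136, 0.0468.
ρ = 0.8577; 0.8577 < 1, so it converges for any x₀.

yes, ρ = 0.8577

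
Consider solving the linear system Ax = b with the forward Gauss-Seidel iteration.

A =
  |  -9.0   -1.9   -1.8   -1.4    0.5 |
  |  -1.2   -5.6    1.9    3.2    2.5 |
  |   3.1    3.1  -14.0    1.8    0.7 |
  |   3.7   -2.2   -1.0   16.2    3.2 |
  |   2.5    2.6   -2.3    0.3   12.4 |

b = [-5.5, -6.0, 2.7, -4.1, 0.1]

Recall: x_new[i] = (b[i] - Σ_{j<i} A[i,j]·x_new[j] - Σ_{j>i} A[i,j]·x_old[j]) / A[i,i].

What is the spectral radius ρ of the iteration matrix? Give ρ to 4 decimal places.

0.3220

Write A = D+L+U with D = diag(-9, -5.6, -14, 16.2, 12.4).
Gauss-Seidel: T = -(D+L)⁻¹U, row 0 first, T[0,4] = -(0.5)/(-9) = +0.0556; later rows by forward substitution.
  T[0,:] = [+0.0000  -0.2111  -0.2000  -0.1556  +0.0556]
  T[1,:] = [+0.0000  +0.0452  +0.3821  +0.6048  +0.4345]
  T[2,:] = [+0.0000  -0.0367  +0.0403  +0.2280  +0.1585]
  T[3,:] = [+0.0000  +0.0521  +0.1001  +0.1317  -0.1414]
  T[4,:] = [+0.0000  +0.0250  -0.0347  -0.0563  -0.0695]
|roots of det(T-λI)|: 0.3220, 0.1298, 0.1298, 0.0676, 0.0000.
spectral radius ρ = 0.3220; 0.3220 < 1 ⇒ converges.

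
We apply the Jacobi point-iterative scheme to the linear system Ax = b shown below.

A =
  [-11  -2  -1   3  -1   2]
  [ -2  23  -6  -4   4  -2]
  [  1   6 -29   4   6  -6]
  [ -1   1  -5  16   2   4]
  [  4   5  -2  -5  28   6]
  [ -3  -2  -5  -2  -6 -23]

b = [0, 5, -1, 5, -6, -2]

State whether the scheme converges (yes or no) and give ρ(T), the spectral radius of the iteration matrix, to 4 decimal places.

yes, ρ = 0.5134

Let D = diag(-11, 23, -29, 16, 28, -23); L, U the strict triangles.
Jacobi T = -D⁻¹(L+U): T[2,4] = -(6)/(-29) = +0.2069; T[2,2] = 0.
  T[0,:] = [+0.0000  -0.1818  -0.0909  +0.2727  -0.0909  +0.1818]
  T[1,:] = [+0.0870  +0.0000  +0.2609  +0.1739  -0.1739  +0.0870]
  T[2,:] = [+0.0345  +0.2069  +0.0000  +0.1379  +0.2069  -0.2069]
  T[3,:] = [+0.0625  -0.0625  +0.3125  +0.0000  -0.1250  -0.2500]
  T[4,:] = [-0.1429  -0.1786  +0.0714  +0.1786  +0.0000  -0.2143]
  T[5,:] = [-0.1304  -0.0870  -0.2174  -0.0870  -0.2609  +0.0000]
|roots of det(T-λI)|: 0.5134, 0.3764, 0.3764, 0.2914, 0.1900, 0.1390.
ρ(T) = max|λ| = 0.5134; 0.5134 < 1, so it converges for any x₀.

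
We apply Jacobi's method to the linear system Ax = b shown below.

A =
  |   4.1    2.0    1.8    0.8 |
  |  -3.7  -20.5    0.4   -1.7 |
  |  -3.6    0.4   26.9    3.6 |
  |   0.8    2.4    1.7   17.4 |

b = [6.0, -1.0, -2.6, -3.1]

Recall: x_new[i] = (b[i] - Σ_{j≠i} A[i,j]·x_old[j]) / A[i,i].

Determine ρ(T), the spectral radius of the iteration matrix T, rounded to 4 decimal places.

0.3118

Let D = diag(4.1, -20.5, 26.9, 17.4); L, U the strict triangles.
Jacobi: T = -D⁻¹(L+U), T[1,3] = -(-1.7)/(-20.5) = -0.0829; T[1,1] = 0.
  T[0,:] = [+0.0000, -0.4878, -0.4390, -0.1951]
  T[1,:] = [-0.1805, +0.0000, +0.0195, -0.0829]
  T[2,:] = [+0.1338, -0.0149, +0.0000, -0.1338]
  T[3,:] = [-0.0460, -0.1379, -0.0977, +0.0000]
moduli |λ_i(T)| = 0.3118, 0.1660, 0.1026, 0.1026.
spectral radius ρ = 0.3118; 0.3118 < 1, so it converges for any x₀.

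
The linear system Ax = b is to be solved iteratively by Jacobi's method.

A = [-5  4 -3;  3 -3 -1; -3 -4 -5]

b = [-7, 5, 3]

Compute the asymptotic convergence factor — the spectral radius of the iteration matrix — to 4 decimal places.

Let D = diag(-5, -3, -5); L, U the strict triangles.
Jacobi: T = -D⁻¹(L+U), T[1,2] = -(-1)/(-3) = -0.3333; T[1,1] = 0.
  T[0,:] = [+0.0000 +0.8000 -0.6000]
  T[1,:] = [+1.0000 +0.0000 -0.3333]
  T[2,:] = [-0.6000 -0.8000 +0.0000]
eigenvalue magnitudes: 1.3755, 0.7755, 0.6000.
spectral radius ρ = 1.3755; 1.3755 > 1, so it fails to converge.

1.3755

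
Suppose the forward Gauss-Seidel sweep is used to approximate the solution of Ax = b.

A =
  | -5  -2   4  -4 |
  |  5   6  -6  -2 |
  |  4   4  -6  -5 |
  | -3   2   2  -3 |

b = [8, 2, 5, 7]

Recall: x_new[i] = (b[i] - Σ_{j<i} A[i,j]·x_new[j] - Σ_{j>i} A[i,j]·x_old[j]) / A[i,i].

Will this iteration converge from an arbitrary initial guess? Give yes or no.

Let D = diag(-5, 6, -6, -3); L, U the strict triangles.
Gauss-Seidel: T = -(D+L)⁻¹U, row 0 first, T[0,2] = -(4)/(-5) = +0.8000; later rows by forward substitution.
  T[0,:] = [+0.0000  -0.4000  +0.8000  -0.8000]
  T[1,:] = [+0.0000  +0.3333  +0.3333  +1.0000]
  T[2,:] = [+0.0000  -0.0444  +0.7556  -0.7000]
  T[3,:] = [+0.0000  +0.5926  -0.0741  +1.0000]
|eigenvalues of T|: 1.4267, 0.9170, 0.2548, 0.0000.
ρ(T) = max|λ| = 1.4267; 1.4267 > 1: divergent.

no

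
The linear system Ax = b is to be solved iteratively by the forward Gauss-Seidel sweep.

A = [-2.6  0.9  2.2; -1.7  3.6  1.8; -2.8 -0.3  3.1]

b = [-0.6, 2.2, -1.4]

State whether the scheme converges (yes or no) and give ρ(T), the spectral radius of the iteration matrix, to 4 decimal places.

Write A = D+L+U with D = diag(-2.6, 3.6, 3.1).
GS T = -(D+L)⁻¹U: row 0 first, T[0,2] = -(2.2)/(-2.6) = +0.8462; later rows by forward substitution.
  T[0,:] = [+0.0000  +0.3462  +0.8462]
  T[1,:] = [+0.0000  +0.1635  -0.1004]
  T[2,:] = [+0.0000  +0.3285  +0.7545]
moduli |λ_i(T)| = 0.6922, 0.2259, 0.0000.
ρ = 0.6922; 0.6922 < 1: convergent.

yes, ρ = 0.6922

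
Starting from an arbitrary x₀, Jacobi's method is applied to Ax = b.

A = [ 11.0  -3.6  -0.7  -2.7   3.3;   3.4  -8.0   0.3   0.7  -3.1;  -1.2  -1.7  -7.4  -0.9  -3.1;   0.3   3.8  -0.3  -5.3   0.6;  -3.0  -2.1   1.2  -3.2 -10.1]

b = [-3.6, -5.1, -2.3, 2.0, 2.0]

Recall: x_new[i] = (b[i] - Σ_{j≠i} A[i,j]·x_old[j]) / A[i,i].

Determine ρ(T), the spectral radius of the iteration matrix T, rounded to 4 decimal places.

0.8301

Diagonal D = diag(11, -8, -7.4, -5.3, -10.1); L, U strict lower/upper.
Jacobi T = -D⁻¹(L+U): T[4,2] = -(1.2)/(-10.1) = +0.1188; T[4,4] = 0.
  T[0,:] = [+0.0000  +0.3273  +0.0636  +0.2455  -0.3000]
  T[1,:] = [+0.4250  +0.0000  +0.0375  +0.0875  -0.3875]
  T[2,:] = [-0.1622  -0.2297  +0.0000  -0.1216  -0.4189]
  T[3,:] = [+0.0566  +0.7170  -0.0566  +0.0000  +0.1132]
  T[4,:] = [-0.2970  -0.2079  +0.1188  -0.3168  +0.0000]
eigenvalue magnitudes: 0.8301, 0.3948, 0.3948, 0.2743, 0.2743.
ρ = 0.8301; 0.8301 < 1: convergent.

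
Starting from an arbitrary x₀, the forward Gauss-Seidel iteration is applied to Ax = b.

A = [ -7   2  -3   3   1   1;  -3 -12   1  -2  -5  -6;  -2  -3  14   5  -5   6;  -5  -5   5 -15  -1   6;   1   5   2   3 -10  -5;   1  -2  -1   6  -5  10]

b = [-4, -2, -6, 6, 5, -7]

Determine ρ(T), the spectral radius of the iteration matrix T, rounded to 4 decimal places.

Write A = D+L+U with D = diag(-7, -12, 14, -15, -10, 10).
T_GS = -(D+L)⁻¹U: row 0 first, T[0,4] = -(1)/(-7) = +0.1429; later rows by forward substitution.
  T[0,:] = [+0.0000, +0.2857, -0.4286, +0.4286, +0.1429, +0.1429]
  T[1,:] = [+0.0000, -0.0714, +0.1905, -0.2738, -0.4524, -0.5357]
  T[2,:] = [+0.0000, +0.0255, -0.0204, -0.3546, +0.2806, -0.5230]
  T[3,:] = [+0.0000, -0.0629, +0.0726, -0.1698, +0.1300, +0.3566]
  T[4,:] = [+0.0000, -0.0209, +0.0701, -0.2159, -0.1168, -0.7512]
  T[5,:] = [+0.0000, -0.0130, +0.0704, -0.1392, -0.2131, -0.7633]
|λ(T)| sorted: 0.8700, 0.1467, 0.1467, 0.0429, 0.0353, 0.0000.
ρ = 0.8700; 0.8700 < 1 ⇒ converges.

0.8700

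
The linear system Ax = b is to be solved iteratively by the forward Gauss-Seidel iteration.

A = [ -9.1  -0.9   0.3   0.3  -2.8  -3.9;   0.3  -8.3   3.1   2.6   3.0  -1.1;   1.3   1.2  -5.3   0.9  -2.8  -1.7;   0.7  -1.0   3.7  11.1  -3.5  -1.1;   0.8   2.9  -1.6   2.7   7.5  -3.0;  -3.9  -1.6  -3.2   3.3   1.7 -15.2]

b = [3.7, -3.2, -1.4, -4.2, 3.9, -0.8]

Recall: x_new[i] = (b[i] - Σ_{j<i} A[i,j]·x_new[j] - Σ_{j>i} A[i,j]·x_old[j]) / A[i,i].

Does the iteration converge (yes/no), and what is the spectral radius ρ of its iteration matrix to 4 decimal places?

Let D = diag(-9.1, -8.3, -5.3, 11.1, 7.5, -15.2); L, U the strict triangles.
GS T = -(D+L)⁻¹U: row 0 first, T[0,5] = -(-3.9)/(-9.1) = -0.4286; later rows by forward substitution.
  T[0,:] = [+0.0000  -0.0989  +0.0330  +0.0330  -0.3077  -0.4286]
  T[1,:] = [+0.0000  -0.0036  +0.3747  +0.3144  +0.3503  -0.1480]
  T[2,:] = [+0.0000  -0.0251  +0.0929  +0.2491  -0.5245  -0.4594]
  T[3,:] = [+0.0000  +0.0143  +0.0007  -0.0568  +0.5411  +0.2659]
  T[4,:] = [+0.0000  +0.0014  -0.1288  -0.0515  -0.4093  +0.3092]
  T[5,:] = [+0.0000  +0.0343  -0.0817  -0.1121  +0.2242  +0.3146]
eigenvalue magnitudes: 0.5627, 0.4039, 0.1072, 0.1072, 0.0778, 0.0000.
ρ(T) = max|λ| = 0.5627; 0.5627 < 1, so it converges for any x₀.

yes, ρ = 0.5627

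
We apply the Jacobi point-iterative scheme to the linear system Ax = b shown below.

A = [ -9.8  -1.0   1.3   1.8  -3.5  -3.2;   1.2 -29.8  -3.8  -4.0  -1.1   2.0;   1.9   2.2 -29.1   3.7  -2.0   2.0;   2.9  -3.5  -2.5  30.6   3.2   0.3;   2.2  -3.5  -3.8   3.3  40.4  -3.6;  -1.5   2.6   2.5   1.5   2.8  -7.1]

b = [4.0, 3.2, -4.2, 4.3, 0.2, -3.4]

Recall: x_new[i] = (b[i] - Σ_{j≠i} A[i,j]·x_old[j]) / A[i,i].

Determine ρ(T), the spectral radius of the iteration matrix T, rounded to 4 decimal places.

Let D = diag(-9.8, -29.8, -29.1, 30.6, 40.4, -7.1); L, U the strict triangles.
Jacobi T = -D⁻¹(L+U): T[4,1] = -(-3.5)/(40.4) = +0.0866; T[4,4] = 0.
  T[0,:] = [+0.0000 -0.1020 +0.1327 +0.1837 -0.3571 -0.3265]
  T[1,:] = [+0.0403 +0.0000 -0.1275 -0.1342 -0.0369 +0.0671]
  T[2,:] = [+0.0653 +0.0756 +0.0000 +0.1271 -0.0687 +0.0687]
  T[3,:] = [-0.0948 +0.1144 +0.0817 +0.0000 -0.1046 -0.0098]
  T[4,:] = [-0.0545 +0.0866 +0.0941 -0.0817 +0.0000 +0.0891]
  T[5,:] = [-0.2113 +0.3662 +0.3521 +0.2113 +0.3944 +0.0000]
|λ(T)| sorted: 0.3855, 0.2903, 0.2903, 0.1471, 0.1471, 0.0576.
spectral radius ρ = 0.3855; 0.3855 < 1: convergent.

0.3855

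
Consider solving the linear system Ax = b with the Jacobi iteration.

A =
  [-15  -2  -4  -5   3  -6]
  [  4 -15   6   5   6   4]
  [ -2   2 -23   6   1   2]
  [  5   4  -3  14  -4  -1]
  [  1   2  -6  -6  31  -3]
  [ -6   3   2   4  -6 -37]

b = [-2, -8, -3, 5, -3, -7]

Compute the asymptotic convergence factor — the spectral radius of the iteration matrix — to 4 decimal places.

A = D + L + U where D = diag(-15, -15, -23, 14, 31, -37).
Jacobi T = -D⁻¹(L+U): T[1,3] = -(5)/(-15) = +0.3333; T[1,1] = 0.
  T[0,:] = [+0.0000 -0.1333 -0.2667 -0.3333 +0.2000 -0.4000]
  T[1,:] = [+0.2667 +0.0000 +0.4000 +0.3333 +0.4000 +0.2667]
  T[2,:] = [-0.0870 +0.0870 +0.0000 +0.2609 +0.0435 +0.0870]
  T[3,:] = [-0.3571 -0.2857 +0.2143 +0.0000 +0.2857 +0.0714]
  T[4,:] = [-0.0323 -0.0645 +0.1935 +0.1935 +0.0000 +0.0968]
  T[5,:] = [-0.1622 +0.0811 +0.0541 +0.1081 -0.1622 +0.0000]
eigenvalue magnitudes: 0.6047, 0.3129, 0.2696, 0.2680, 0.2680, 0.1537.
ρ = 0.6047; 0.6047 < 1: convergent.

0.6047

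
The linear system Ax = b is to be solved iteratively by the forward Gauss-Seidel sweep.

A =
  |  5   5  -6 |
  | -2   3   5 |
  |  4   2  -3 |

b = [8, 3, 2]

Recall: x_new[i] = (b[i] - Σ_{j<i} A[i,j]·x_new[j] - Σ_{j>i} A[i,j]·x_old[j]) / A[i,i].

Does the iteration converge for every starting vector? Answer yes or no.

no

Split A = D + L + U, D = diag(5, 3, -3).
Gauss-Seidel: T = -(D+L)⁻¹U, row 0 first, T[0,1] = -(5)/(5) = -1.0000; later rows by forward substitution.
  T[0,:] = [+0.0000, -1.0000, +1.2000]
  T[1,:] = [+0.0000, -0.6667, -0.8667]
  T[2,:] = [+0.0000, -1.7778, +1.0222]
moduli |λ_i(T)| = 1.6791, 1.3235, 0.0000.
ρ(T) = max|λ| = 1.6791; 1.6791 > 1: divergent.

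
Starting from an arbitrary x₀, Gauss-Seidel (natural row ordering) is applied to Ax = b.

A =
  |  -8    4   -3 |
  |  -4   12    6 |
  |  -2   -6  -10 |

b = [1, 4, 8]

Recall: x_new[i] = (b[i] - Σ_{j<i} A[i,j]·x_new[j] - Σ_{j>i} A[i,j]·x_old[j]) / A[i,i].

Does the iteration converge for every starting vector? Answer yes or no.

Split A = D + L + U, D = diag(-8, 12, -10).
Gauss-Seidel: T = -(D+L)⁻¹U, row 0 first, T[0,1] = -(4)/(-8) = +0.5000; later rows by forward substitution.
  T[0,:] = [+0.0000 +0.5000 -0.3750]
  T[1,:] = [+0.0000 +0.1667 -0.6250]
  T[2,:] = [+0.0000 -0.2000 +0.4500]
|eigenvalues of T|: 0.6892, 0.0725, 0.0000.
ρ(T) = max|λ| = 0.6892; 0.6892 < 1: convergent.

yes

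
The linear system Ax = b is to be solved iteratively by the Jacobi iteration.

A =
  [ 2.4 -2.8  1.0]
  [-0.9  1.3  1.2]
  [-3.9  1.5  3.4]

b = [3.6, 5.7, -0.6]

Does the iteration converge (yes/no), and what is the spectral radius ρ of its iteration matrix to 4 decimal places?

no, ρ = 1.2689

Split A = D + L + U, D = diag(2.4, 1.3, 3.4).
Jacobi T = -D⁻¹(L+U): T[0,1] = -(-2.8)/(2.4) = +1.1667; T[0,0] = 0.
  T[0,:] = [+0.0000 +1.1667 -0.4167]
  T[1,:] = [+0.6923 +0.0000 -0.9231]
  T[2,:] = [+1.1471 -0.4412 +0.0000]
|roots of det(T-λI)|: 1.2689, 0.9345, 0.9345.
spectral radius ρ = 1.2689; 1.2689 > 1 ⇒ diverges.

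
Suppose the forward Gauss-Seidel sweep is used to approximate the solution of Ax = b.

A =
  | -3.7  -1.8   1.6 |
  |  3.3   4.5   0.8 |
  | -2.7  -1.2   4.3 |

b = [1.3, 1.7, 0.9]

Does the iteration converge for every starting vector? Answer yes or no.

Write A = D+L+U with D = diag(-3.7, 4.5, 4.3).
T_GS = -(D+L)⁻¹U: row 0 first, T[0,2] = -(1.6)/(-3.7) = +0.4324; later rows by forward substitution.
  T[0,:] = [+0.0000, -0.4865, +0.4324]
  T[1,:] = [+0.0000, +0.3568, -0.4949]
  T[2,:] = [+0.0000, -0.2059, +0.1334]
|eigenvalues of T|: 0.5833, 0.0931, 0.0000.
ρ(T) = max|λ| = 0.5833; 0.5833 < 1: convergent.

yes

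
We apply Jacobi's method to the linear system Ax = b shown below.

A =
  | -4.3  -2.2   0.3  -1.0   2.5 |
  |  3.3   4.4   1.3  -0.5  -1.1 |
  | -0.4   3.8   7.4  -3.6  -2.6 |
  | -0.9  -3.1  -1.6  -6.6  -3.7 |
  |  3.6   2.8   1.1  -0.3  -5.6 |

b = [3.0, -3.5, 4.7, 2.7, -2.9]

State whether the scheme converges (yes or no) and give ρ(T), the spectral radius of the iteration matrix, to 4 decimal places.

no, ρ = 1.1642

Let D = diag(-4.3, 4.4, 7.4, -6.6, -5.6); L, U the strict triangles.
T_J = -D⁻¹(L+U): T[3,2] = -(-1.6)/(-6.6) = -0.2424; T[3,3] = 0.
  T[0,:] = [+0.0000, -0.5116, +0.0698, -0.2326, +0.5814]
  T[1,:] = [-0.7500, +0.0000, -0.2955, +0.1136, +0.2500]
  T[2,:] = [+0.0541, -0.5135, +0.0000, +0.4865, +0.3514]
  T[3,:] = [-0.1364, -0.4697, -0.2424, +0.0000, -0.5606]
  T[4,:] = [+0.6429, +0.5000, +0.1964, -0.0536, +0.0000]
|eigenvalues of T|: 1.1642, 0.8235, 0.4370, 0.3456, 0.3456.
ρ(T) = max|λ| = 1.1642; 1.1642 > 1 ⇒ diverges.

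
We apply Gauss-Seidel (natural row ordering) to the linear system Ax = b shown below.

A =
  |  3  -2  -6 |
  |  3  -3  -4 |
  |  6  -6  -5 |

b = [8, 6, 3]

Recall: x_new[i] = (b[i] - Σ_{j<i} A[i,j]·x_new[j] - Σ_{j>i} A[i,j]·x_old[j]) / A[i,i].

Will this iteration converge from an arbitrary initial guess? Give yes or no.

no

Split A = D + L + U, D = diag(3, -3, -5).
T_GS = -(D+L)⁻¹U: row 0 first, T[0,2] = -(-6)/(3) = +2.0000; later rows by forward substitution.
  T[0,:] = [+0.0000, +0.6667, +2.0000]
  T[1,:] = [+0.0000, +0.6667, +0.6667]
  T[2,:] = [+0.0000, +0.0000, +1.6000]
|roots of det(T-λI)|: 1.6000, 0.6667, 0.0000.
spectral radius ρ = 1.6000; 1.6000 > 1, so it fails to converge.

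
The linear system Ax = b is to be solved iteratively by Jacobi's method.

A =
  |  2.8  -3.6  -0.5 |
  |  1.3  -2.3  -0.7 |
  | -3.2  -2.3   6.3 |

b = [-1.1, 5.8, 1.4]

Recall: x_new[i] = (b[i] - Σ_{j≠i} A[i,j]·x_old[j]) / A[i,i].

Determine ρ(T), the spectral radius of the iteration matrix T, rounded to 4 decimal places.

Split A = D + L + U, D = diag(2.8, -2.3, 6.3).
Jacobi: T = -D⁻¹(L+U), T[2,1] = -(-2.3)/(6.3) = +0.3651; T[2,2] = 0.
  T[0,:] = [+0.0000, +1.2857, +0.1786]
  T[1,:] = [+0.5652, +0.0000, -0.3043]
  T[2,:] = [+0.5079, +0.3651, +0.0000]
|roots of det(T-λI)|: 0.9375, 0.6857, 0.2519.
ρ = 0.9375; 0.9375 < 1, so it converges for any x₀.

0.9375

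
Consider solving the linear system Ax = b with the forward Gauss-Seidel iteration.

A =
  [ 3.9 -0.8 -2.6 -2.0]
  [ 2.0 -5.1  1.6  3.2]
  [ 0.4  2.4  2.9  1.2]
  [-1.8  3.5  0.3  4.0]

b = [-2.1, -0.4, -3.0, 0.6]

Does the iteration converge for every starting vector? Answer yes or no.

A = D + L + U where D = diag(3.9, -5.1, 2.9, 4).
GS T = -(D+L)⁻¹U: row 0 first, T[0,1] = -(-0.8)/(3.9) = +0.2051; later rows by forward substitution.
  T[0,:] = [+0.0000 +0.2051 +0.6667 +0.5128]
  T[1,:] = [+0.0000 +0.0804 +0.5752 +0.8286]
  T[2,:] = [+0.0000 -0.0949 -0.5680 -1.1702]
  T[3,:] = [+0.0000 +0.0290 -0.1607 -0.4065]
|λ(T)| sorted: 0.9138, 0.1145, 0.1145, 0.0000.
spectral radius ρ = 0.9138; 0.9138 < 1, so it converges for any x₀.

yes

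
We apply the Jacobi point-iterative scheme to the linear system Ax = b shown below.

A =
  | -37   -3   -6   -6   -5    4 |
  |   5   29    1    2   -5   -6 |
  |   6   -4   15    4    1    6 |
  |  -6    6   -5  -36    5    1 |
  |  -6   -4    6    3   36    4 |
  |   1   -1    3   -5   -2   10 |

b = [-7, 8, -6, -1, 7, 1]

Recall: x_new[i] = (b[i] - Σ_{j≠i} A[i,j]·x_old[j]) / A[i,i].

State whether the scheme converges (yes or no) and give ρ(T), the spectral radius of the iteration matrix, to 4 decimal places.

Write A = D+L+U with D = diag(-37, 29, 15, -36, 36, 10).
Jacobi: T = -D⁻¹(L+U), T[4,5] = -(4)/(36) = -0.1111; T[4,4] = 0.
  T[0,:] = [+0.0000, -0.0811, -0.1622, -0.1622, -0.1351, +0.1081]
  T[1,:] = [-0.1724, +0.0000, -0.0345, -0.0690, +0.1724, +0.2069]
  T[2,:] = [-0.4000, +0.2667, +0.0000, -0.2667, -0.0667, -0.4000]
  T[3,:] = [-0.1667, +0.1667, -0.1389, +0.0000, +0.1389, +0.0278]
  T[4,:] = [+0.1667, +0.1111, -0.1667, -0.0833, +0.0000, -0.1111]
  T[5,:] = [-0.1000, +0.1000, -0.3000, +0.5000, +0.2000, +0.0000]
eigenvalue magnitudes: 0.5373, 0.4062, 0.2310, 0.2310, 0.1953, 0.1953.
ρ(T) = max|λ| = 0.5373; 0.5373 < 1 ⇒ converges.

yes, ρ = 0.5373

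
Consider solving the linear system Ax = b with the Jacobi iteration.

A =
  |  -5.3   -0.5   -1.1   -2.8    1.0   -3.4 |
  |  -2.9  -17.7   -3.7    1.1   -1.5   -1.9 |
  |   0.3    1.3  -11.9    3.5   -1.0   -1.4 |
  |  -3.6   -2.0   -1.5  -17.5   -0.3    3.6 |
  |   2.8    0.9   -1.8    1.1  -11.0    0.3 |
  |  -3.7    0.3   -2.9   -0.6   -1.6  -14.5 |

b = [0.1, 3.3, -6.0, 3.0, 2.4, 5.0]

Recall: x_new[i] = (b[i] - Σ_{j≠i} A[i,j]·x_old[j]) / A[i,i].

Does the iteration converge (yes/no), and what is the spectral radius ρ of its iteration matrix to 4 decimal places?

Split A = D + L + U, D = diag(-5.3, -17.7, -11.9, -17.5, -11, -14.5).
Jacobi T = -D⁻¹(L+U): T[2,4] = -(-1)/(-11.9) = -0.0840; T[2,2] = 0.
  T[0,:] = [+0.0000, -0.0943, -0.2075, -0.5283, +0.1887, -0.6415]
  T[1,:] = [-0.1638, +0.0000, -0.2090, +0.0621, -0.0847, -0.1073]
  T[2,:] = [+0.0252, +0.1092, +0.0000, +0.2941, -0.0840, -0.1176]
  T[3,:] = [-0.2057, -0.1143, -0.0857, +0.0000, -0.0171, +0.2057]
  T[4,:] = [+0.2545, +0.0818, -0.1636, +0.1000, +0.0000, +0.0273]
  T[5,:] = [-0.2552, +0.0207, -0.2000, -0.0414, -0.1103, +0.0000]
moduli |λ_i(T)| = 0.6059, 0.3450, 0.3450, 0.1423, 0.1423, 0.0437.
ρ(T) = max|λ| = 0.6059; 0.6059 < 1 ⇒ converges.

yes, ρ = 0.6059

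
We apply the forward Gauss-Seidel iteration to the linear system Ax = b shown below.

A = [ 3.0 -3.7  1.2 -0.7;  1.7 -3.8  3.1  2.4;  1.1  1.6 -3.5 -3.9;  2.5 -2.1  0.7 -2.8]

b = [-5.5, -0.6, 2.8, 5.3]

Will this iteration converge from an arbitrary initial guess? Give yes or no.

no

Split A = D + L + U, D = diag(3, -3.8, -3.5, -2.8).
Gauss-Seidel: T = -(D+L)⁻¹U, row 0 first, T[0,2] = -(1.2)/(3) = -0.4000; later rows by forward substitution.
  T[0,:] = [+0.0000, +1.2333, -0.4000, +0.2333]
  T[1,:] = [+0.0000, +0.5518, +0.6368, +0.7360]
  T[2,:] = [+0.0000, +0.6398, +0.1654, -0.7045]
  T[3,:] = [+0.0000, +0.8473, -0.7934, -0.5198]
|λ(T)| sorted: 1.4980, 1.0722, 0.6232, 0.0000.
spectral radius ρ = 1.4980; 1.4980 > 1, so it fails to converge.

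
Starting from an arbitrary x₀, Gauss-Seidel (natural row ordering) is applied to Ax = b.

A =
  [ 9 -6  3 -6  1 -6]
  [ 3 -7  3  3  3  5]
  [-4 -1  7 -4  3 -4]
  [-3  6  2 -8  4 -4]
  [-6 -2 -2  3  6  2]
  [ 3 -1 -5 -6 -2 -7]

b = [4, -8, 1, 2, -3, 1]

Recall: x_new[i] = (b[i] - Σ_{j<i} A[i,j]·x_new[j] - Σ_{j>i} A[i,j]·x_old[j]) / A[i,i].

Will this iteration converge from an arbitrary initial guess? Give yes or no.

no

Diagonal D = diag(9, -7, 7, -8, 6, -7); L, U strict lower/upper.
T_GS = -(D+L)⁻¹U: row 0 first, T[0,3] = -(-6)/(9) = +0.6667; later rows by forward substitution.
  T[0,:] = [+0.0000 +0.6667 -0.3333 +0.6667 -0.1111 +0.6667]
  T[1,:] = [+0.0000 +0.2857 +0.2857 +0.7143 +0.3810 +1.0000]
  T[2,:] = [+0.0000 +0.4218 -0.1497 +1.0544 -0.4376 +1.0952]
  T[3,:] = [+0.0000 +0.0697 +0.3019 +0.5493 +0.7180 +0.2738]
  T[4,:] = [+0.0000 +0.8676 -0.4389 +0.9816 -0.4890 +0.8948]
  T[5,:] = [+0.0000 -0.3640 -0.2101 -1.3208 -0.2651 -1.1298]
|roots of det(T-λI)|: 1.5580, 0.5256, 0.5256, 0.2812, 0.0964, 0.0000.
ρ = 1.5580; 1.5580 > 1, so it fails to converge.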